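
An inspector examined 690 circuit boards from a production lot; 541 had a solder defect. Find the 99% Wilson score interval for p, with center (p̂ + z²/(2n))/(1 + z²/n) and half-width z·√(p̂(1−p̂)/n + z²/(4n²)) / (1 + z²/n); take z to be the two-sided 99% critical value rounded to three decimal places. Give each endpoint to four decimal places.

Here p̂ = 541/690 = 0.78406 and z = 2.576 (z² = 6.635776).
Denominator 1 + z²/n = 1 + 6.635776/690 = 1.009617.
Adjusted center: (0.78406 + z²/(2n))/1.009617 = 0.78135.
Radicand: p̂(1−p̂)/n + z²/(4n²) = 0.000245378 + 0.000003484 = 0.000248862.
Half-width = z·√(radicand)/denom = 2.576·0.015775/1.009617 = 0.04025.
So the interval runs from 0.7411 to 0.8216.

(0.7411, 0.8216)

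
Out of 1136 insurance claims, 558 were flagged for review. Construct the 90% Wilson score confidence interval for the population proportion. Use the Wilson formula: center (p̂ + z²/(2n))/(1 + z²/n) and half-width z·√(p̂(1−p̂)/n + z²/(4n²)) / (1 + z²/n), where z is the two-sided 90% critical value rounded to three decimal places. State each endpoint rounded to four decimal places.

Here p̂ = 558/1136 = 0.49120 and z = 1.645 (z² = 2.706025).
1 + z²/n = 1.002382.
Adjusted center: (0.49120 + z²/(2n))/1.002382 = 0.49122.
Radicand: p̂(1−p̂)/n + z²/(4n²) = 0.000220002 + 0.000000524 = 0.000220526.
Half-width = z·√(radicand)/denom = 1.645·0.014850/1.002382 = 0.02437.
CI: 0.49122 ± 0.02437 = (0.4668, 0.5156).

(0.4668, 0.5156)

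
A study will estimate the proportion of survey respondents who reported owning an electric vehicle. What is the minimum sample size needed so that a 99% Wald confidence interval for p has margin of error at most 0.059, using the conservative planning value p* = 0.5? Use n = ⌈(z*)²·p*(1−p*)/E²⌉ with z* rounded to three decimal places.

z* = 2.576 at the 99% level.
p*(1−p*) = 0.50·0.50 = 0.2500.
(z*)²·p*(1−p*)/E² = 6.635776·0.2500/0.003481 = 476.571.
Rounding up, n = 477.

n = 477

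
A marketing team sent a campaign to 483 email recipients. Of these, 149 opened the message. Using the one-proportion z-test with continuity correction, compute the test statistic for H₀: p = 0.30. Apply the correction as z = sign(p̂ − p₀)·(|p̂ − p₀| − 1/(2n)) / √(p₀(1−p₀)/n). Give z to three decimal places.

Sample proportion p̂ = 149/483 = 0.30849. p̂ − p₀ = 0.008489.
Continuity correction 1/(2n) = 1/966 = 0.001035.
Corrected numerator: |0.008489| − 0.001035 = 0.007454.
Null standard error: √(0.30·0.70/483) = √0.000434783 = 0.020851.
z = +0.007454/0.020851 = 0.357.

z = 0.357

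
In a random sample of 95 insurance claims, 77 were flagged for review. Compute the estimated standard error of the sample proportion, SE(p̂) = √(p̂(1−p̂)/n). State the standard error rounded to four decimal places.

SE = 0.0402

With x = 77 successes in n = 95, p̂ = 0.81053.
p̂(1−p̂) = 0.153571.
Dividing by n and taking the root: √0.001616537 = 0.0402.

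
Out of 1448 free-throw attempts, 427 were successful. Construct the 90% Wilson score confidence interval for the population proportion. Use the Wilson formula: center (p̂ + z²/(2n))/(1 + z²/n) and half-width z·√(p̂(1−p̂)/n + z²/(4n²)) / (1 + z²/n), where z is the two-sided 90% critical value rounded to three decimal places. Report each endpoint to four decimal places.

Here p̂ = 427/1448 = 0.29489 and z = 1.645 (z² = 2.706025).
Denominator 1 + z²/n = 1 + 2.706025/1448 = 1.001869.
Adjusted center: (0.29489 + z²/(2n))/1.001869 = 0.29527.
Radicand: p̂(1−p̂)/n + z²/(4n²) = 0.000143598 + 0.000000323 = 0.000143921.
Half-width = z·√(radicand)/denom = 1.645·0.011997/1.001869 = 0.01970.
So the interval runs from 0.2756 to 0.3150.

(0.2756, 0.3150)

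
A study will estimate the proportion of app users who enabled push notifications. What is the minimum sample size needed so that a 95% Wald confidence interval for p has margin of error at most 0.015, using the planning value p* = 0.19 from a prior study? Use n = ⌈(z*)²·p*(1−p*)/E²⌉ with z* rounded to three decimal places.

z* = 1.960 at the 95% level.
p*(1−p*) = 0.1539.
Required n before rounding: 3.841600 × 0.1539 / 0.015² = 2627.654.
Rounding up, n = 2628.

n = 2628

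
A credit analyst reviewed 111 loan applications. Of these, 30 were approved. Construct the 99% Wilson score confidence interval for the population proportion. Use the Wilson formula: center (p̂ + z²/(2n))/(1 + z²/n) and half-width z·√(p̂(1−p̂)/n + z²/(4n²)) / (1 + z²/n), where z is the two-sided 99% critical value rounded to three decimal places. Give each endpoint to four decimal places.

(0.1770, 0.3895)

Here p̂ = 30/111 = 0.27027 and z = 2.576 (z² = 6.635776).
Denominator 1 + z²/n = 1 + 6.635776/111 = 1.059782.
Adjusted center: (0.27027 + z²/(2n))/1.059782 = 0.28323.
Radicand: p̂(1−p̂)/n + z²/(4n²) = 0.001776795 + 0.000134644 = 0.001911439.
Half-width = 2.576·√0.001911439/1.059782 = 0.10627.
CI: 0.28323 ± 0.10627 = (0.1770, 0.3895).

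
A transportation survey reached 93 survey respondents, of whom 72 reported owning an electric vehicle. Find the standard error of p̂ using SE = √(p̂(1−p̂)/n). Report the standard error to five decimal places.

With x = 72 successes in n = 93, p̂ = 0.77419.
p̂(1−p̂) = 0.174820.
SE = √(0.174820/93) = √0.001879785 = 0.04336.

SE = 0.04336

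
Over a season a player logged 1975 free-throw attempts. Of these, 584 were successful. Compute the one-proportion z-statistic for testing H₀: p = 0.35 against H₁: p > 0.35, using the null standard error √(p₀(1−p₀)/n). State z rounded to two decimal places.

z = -5.06

p̂ = 584/1975 = 0.29570.
Null standard error: √(0.35·0.65/1975) = √0.000115190 = 0.010733.
z = (p̂ − p₀)/SE = (0.29570 − 0.35)/0.010733 = -5.06.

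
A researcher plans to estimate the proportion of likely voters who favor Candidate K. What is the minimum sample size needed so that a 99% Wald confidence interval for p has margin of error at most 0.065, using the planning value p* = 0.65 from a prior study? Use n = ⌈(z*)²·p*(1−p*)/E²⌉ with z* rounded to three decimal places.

z* = 2.576 at the 99% level.
p*(1−p*) = 0.2275.
(z*)²·p*(1−p*)/E² = 6.635776·0.2275/0.004225 = 357.311.
⌈357.311⌉ = 358.

n = 358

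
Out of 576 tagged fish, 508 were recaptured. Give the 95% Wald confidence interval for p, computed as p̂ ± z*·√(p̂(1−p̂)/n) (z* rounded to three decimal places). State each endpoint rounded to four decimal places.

p̂ = 508/576 = 0.88194.
SE(p̂) = √(0.88194·0.11806/576) = 0.013445.
z* = 1.960 at the 95% level.
Margin = 1.960·0.013445 = 0.02635.
So the interval runs from 0.8556 to 0.9083.

(0.8556, 0.9083)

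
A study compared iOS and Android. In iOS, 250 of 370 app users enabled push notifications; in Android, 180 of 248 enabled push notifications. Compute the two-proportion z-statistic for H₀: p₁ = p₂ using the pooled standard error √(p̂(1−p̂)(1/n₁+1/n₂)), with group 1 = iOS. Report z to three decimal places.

Sample proportions: p̂₁ = 250/370 = 0.67568 and p̂₂ = 180/248 = 0.72581.
Pooled p̂ = (250+180)/(370+248) = 430/618 = 0.69579.
SE = √[p̂(1−p̂)(1/n₁+1/n₂)] = √[0.69579·0.30421·(1/370+1/248)] ≈ 0.037757.
z = -0.05013/0.037757 = -1.328.

z = -1.328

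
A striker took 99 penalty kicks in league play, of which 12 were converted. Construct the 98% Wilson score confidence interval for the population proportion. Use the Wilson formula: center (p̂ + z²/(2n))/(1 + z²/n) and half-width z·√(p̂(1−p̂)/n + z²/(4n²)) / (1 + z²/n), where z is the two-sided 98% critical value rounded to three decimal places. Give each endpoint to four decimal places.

Here p̂ = 12/99 = 0.12121 and z = 2.326 (z² = 5.410276).
Denominator 1 + z²/n = 1 + 5.410276/99 = 1.054649.
Center = (0.12121 + 0.027325)/1.054649 = 0.14084.
Radicand: p̂(1−p̂)/n + z²/(4n²) = 0.001075957 + 0.000138003 = 0.001213960.
Half-width = z·√(radicand)/denom = 2.326·0.034842/1.054649 = 0.07684.
Interval: 0.14084 ± 0.07684 → (0.0640, 0.2177).

(0.0640, 0.2177)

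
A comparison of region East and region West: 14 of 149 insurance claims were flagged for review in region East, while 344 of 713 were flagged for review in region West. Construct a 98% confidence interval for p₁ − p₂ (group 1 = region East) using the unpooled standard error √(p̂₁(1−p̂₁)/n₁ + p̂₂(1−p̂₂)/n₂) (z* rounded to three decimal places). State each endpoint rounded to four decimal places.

(-0.4591, -0.3179)

p̂₁ = 0.09396, p̂₂ = 0.48247, so the observed difference is -0.38851.
Unpooled SE = √(p̂₁(1−p̂₁)/n₁ + p̂₂(1−p̂₂)/n₂) = √(0.000571351 + 0.000350200) = 0.030357.
The 98% critical value is z* = 2.326. Margin = 2.326·0.030357 = 0.07061.
So the interval runs from -0.4591 to -0.3179.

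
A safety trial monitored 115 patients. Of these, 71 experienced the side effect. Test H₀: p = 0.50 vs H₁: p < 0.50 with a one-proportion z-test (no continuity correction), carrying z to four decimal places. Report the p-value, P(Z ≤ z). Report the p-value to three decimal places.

p-value = 0.994

With x = 71 successes in n = 115, p̂ = 0.61739.
Null standard error: √(0.50·0.50/115) = √0.002173913 = 0.046625.
z = (p̂ − p₀)/SE = (71/115 − 0.50)/0.046625 ≈ 2.5178.
p-value = P(Z ≤ z) with z = 2.5178 → 0.994.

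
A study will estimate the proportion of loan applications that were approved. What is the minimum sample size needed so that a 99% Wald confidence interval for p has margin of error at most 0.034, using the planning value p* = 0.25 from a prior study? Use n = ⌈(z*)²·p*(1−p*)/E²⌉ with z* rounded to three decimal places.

n = 1077

The 99% critical value is z* = 2.576.
p*(1−p*) = 0.25·0.75 = 0.1875.
(z*)²·p*(1−p*)/E² = 6.635776·0.1875/0.001156 = 1076.304.
Rounding up, n = 1077.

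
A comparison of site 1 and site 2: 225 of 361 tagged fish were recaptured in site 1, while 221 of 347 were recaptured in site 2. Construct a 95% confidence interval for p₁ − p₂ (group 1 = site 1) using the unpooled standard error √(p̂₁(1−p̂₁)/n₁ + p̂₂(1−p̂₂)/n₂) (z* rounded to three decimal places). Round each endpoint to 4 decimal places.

(-0.0847, 0.0575)

p̂₁ = 0.62327, p̂₂ = 0.63689, so the observed difference is -0.01362.
SE = √(0.000650429 + 0.000666460) = √0.001316889 = 0.036289.
For 95% confidence, z* = 1.960. Margin of error = 0.07113.
Interval: -0.01362 ± 0.07113 → (-0.0847, 0.0575).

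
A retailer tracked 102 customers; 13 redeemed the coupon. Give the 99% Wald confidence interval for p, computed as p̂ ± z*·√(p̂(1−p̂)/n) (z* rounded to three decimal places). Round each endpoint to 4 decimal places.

The sample proportion is 13/102 = 0.12745.
SE = √(p̂(1−p̂)/n) = √(0.111207/102) = 0.033019.
The 99% critical value is z* = 2.576.
Margin = 2.576·0.033019 = 0.08506.
Interval: 0.12745 ± 0.08506 → (0.0424, 0.2125).

(0.0424, 0.2125)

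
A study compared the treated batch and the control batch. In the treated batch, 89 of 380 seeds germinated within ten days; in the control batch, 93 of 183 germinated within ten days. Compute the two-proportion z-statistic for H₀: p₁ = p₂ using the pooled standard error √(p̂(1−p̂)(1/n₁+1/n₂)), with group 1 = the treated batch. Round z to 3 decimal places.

z = -6.510

Sample proportions: p̂₁ = 89/380 = 0.23421 and p̂₂ = 93/183 = 0.50820.
Pooled p̂ = (89+93)/(380+183) = 182/563 = 0.32327.
Pooled SE = √[0.2187659·0.00809606] ≈ 0.042085.
z = -0.27399/0.042085 = -6.510.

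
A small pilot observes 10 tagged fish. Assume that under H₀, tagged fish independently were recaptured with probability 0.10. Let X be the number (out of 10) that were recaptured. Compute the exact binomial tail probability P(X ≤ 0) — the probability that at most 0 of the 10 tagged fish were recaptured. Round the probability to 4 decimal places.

X is binomial with n = 10 and p = 0.10.
P(X ≤ 0) = C(10,0)·0.10^0·0.90^10.
= 0.348678 = 0.3487.

P = 0.3487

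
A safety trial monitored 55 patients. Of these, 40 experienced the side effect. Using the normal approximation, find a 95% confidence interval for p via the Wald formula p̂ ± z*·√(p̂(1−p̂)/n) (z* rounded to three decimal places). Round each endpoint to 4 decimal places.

(0.6096, 0.8450)

With x = 40 successes in n = 55, p̂ = 0.72727.
Standard error of p̂: √(0.198347/55) = √0.003606311 = 0.060053.
For 95% confidence, z* = 1.960.
Margin = 1.960·0.060053 = 0.11770.
So the interval runs from 0.6096 to 0.8450.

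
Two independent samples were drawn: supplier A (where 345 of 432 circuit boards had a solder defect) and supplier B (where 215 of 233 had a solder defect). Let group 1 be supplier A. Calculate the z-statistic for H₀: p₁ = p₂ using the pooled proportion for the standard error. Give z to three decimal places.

z = -4.188

p̂₁ = 345/432 = 0.79861, p̂₂ = 215/233 = 0.92275.
Pooling: p̂ = 560/665 = 0.84211.
SE = √[p̂(1−p̂)(1/n₁+1/n₂)] = √[0.84211·0.15789·(1/432+1/233)] ≈ 0.029639.
z = -0.12414/0.029639 = -4.188.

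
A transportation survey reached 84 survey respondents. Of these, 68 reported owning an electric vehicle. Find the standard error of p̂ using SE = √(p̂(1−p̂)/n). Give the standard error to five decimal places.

SE = 0.04284

p̂ = 68/84 = 0.80952.
p̂(1−p̂) = 0.80952·0.19048 = 0.154197.
SE = √(0.154197/84) = 0.04284.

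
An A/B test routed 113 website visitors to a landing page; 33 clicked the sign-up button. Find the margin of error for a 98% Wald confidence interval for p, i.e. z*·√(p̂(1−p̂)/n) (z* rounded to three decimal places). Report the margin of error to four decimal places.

With x = 33 successes in n = 113, p̂ = 0.29204.
Standard error of p̂: √(0.206751/113) = √0.001829652 = 0.042774.
The 98% critical value is z* = 2.326.
So ME = 0.0995.

ME = 0.0995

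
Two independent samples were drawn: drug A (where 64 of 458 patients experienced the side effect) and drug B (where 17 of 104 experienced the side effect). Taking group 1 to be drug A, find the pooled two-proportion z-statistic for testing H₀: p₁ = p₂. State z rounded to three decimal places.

z = -0.622

Sample proportions: p̂₁ = 64/458 = 0.13974 and p̂₂ = 17/104 = 0.16346.
Pooled p̂ = (64+17)/(458+104) = 81/562 = 0.14413.
Pooled SE = √[0.1233552·0.01179879] ≈ 0.038150.
z = -0.02372/0.038150 = -0.622.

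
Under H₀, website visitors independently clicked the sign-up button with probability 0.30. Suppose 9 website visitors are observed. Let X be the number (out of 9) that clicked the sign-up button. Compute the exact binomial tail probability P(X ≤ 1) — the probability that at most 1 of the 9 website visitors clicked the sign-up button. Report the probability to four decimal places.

X is binomial with n = 9 and p = 0.30.
P(X ≤ 1) = C(9,0)·0.30^0·0.70^9 + C(9,1)·0.30^1·0.70^8.
= 0.040354 + 0.155650 = 0.1960.

P = 0.1960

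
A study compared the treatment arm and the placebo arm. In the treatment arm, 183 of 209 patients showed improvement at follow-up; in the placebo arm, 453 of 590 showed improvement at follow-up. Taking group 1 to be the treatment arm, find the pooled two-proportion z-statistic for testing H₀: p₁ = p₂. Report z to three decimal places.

z = 3.323

Sample proportions: p̂₁ = 183/209 = 0.87560 and p̂₂ = 453/590 = 0.76780.
Pooled p̂ = (183+453)/(209+590) = 636/799 = 0.79599.
SE = √[p̂(1−p̂)(1/n₁+1/n₂)] = √[0.79599·0.20401·(1/209+1/590)] ≈ 0.032438.
z = (p̂₁ − p̂₂)/SE = (0.87560 − 0.76780)/0.032438 = 0.10780/0.032438 = 3.323.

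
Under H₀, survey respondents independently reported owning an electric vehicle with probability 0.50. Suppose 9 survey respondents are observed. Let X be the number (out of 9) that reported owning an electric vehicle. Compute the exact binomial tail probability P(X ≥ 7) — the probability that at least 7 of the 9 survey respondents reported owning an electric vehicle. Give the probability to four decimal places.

X is binomial with n = 9 and p = 0.50.
P(X ≥ 7) = C(9,7)·0.50^7·0.50^2 + C(9,8)·0.50^8·0.50^1 + C(9,9)·0.50^9·0.50^0.
= 0.070312 + 0.017578 + 0.001953 = 0.0898.

P = 0.0898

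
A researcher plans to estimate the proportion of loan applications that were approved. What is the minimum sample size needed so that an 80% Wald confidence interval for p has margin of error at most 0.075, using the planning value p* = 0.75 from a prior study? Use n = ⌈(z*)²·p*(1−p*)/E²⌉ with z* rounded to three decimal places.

n = 55

For 80% confidence, z* = 1.282.
p*(1−p*) = 0.1875.
(z*)²·p*(1−p*)/E² = 1.643524·0.1875/0.005625 = 54.784.
⌈54.784⌉ = 55.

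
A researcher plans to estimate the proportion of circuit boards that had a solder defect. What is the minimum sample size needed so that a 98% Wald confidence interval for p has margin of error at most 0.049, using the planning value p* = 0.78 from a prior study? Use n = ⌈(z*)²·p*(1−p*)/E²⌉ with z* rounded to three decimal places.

n = 387

For 98% confidence, z* = 2.326.
p*(1−p*) = 0.78·0.22 = 0.1716.
Required n before rounding: 5.410276 × 0.1716 / 0.049² = 386.674.
Rounding up, n = 387.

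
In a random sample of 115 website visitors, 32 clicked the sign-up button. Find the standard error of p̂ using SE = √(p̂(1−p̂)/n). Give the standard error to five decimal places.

p̂ = 32/115 = 0.27826.
p̂(1−p̂) = 0.200831.
SE = √(0.200831/115) = 0.04179.

SE = 0.04179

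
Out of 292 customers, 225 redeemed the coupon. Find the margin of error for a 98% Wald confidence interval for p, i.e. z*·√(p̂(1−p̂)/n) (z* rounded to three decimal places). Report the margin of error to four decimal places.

ME = 0.0572

Sample proportion p̂ = 225/292 = 0.77055.
SE(p̂) = √(0.77055·0.22945/292) = 0.024607.
For 98% confidence, z* = 2.326.
Margin of error = z*·SE = 2.326 × 0.024607 = 0.0572.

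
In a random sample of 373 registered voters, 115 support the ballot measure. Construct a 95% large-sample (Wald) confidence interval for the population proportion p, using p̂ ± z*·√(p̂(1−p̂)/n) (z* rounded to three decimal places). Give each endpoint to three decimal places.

With x = 115 successes in n = 373, p̂ = 0.30831.
SE = √(p̂(1−p̂)/n) = √(0.213255/373) = 0.023911.
The 95% critical value is z* = 1.960.
Margin = 1.960·0.023911 = 0.04687.
CI: 0.30831 ± 0.04687 = (0.261, 0.355).

(0.261, 0.355)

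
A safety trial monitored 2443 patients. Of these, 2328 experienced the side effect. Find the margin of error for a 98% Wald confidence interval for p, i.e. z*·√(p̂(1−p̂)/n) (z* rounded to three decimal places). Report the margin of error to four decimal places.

ME = 0.0100

p̂ = 2328/2443 = 0.95293.
SE(p̂) = √(0.95293·0.04707/2443) = 0.004285.
The 98% critical value is z* = 2.326.
Margin of error = z*·SE = 2.326 × 0.004285 = 0.0100.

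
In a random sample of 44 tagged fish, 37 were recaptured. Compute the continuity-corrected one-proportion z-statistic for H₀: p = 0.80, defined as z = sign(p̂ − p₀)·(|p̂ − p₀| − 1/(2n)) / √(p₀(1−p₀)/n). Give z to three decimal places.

z = 0.490

With x = 37 successes in n = 44, p̂ = 0.84091. p̂ − p₀ = 0.040909.
1/(2n) = 0.011364.
Corrected numerator: |0.040909| − 0.011364 = 0.029545.
Under H₀, SE = √(p₀(1−p₀)/n) = √(0.80·0.20/44) = √0.003636364 = 0.060302.
z = (+)0.029545/0.060302 = 0.490.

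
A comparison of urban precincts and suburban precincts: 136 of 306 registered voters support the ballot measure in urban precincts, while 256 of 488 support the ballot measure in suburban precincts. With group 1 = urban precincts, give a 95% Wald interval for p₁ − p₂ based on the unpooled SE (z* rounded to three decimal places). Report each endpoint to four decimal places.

p̂₁ = 136/306 = 0.44444, p̂₂ = 256/488 = 0.52459; p̂₁ − p̂₂ = -0.08015.
SE = √(0.000806907 + 0.000511056) = √0.001317963 = 0.036304.
z* = 1.960 at the 95% level. Margin of error = 0.07116.
Interval: -0.08015 ± 0.07116 → (-0.1513, -0.0090).

(-0.1513, -0.0090)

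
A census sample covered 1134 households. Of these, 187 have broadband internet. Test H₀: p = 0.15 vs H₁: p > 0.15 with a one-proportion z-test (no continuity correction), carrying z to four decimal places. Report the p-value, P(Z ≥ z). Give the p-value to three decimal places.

p̂ = 187/1134 = 0.16490.
Under H₀, SE = √(p₀(1−p₀)/n) = √(0.15·0.85/1134) = √0.000112434 = 0.010603.
Test statistic (full precision, shown to 4 dp): z = (187/1134 − 0.15)/SE₀ ≈ 1.4055.
From the standard normal, P(Z ≥ z) = 0.080.

p-value = 0.080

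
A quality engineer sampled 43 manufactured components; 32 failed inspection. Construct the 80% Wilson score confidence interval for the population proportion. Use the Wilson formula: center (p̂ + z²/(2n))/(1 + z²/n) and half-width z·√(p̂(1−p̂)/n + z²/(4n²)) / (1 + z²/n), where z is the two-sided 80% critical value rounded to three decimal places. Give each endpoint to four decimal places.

Here p̂ = 32/43 = 0.74419 and z = 1.282 (z² = 1.643524).
Denominator 1 + z²/n = 1 + 1.643524/43 = 1.038221.
Center = (0.74419 + 0.019111)/1.038221 = 0.73520.
Radicand: p̂(1−p̂)/n + z²/(4n²) = 0.004427283 + 0.000222218 = 0.004649501.
Half-width = z·√(radicand)/denom = 1.282·0.068187/1.038221 = 0.08420.
CI: 0.73520 ± 0.08420 = (0.6510, 0.8194).

(0.6510, 0.8194)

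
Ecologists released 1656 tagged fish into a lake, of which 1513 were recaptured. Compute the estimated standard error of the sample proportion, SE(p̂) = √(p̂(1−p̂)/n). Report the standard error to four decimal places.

SE = 0.0069

Sample proportion p̂ = 1513/1656 = 0.91365.
p̂(1−p̂) = 0.078894.
Dividing by n and taking the root: √0.000047641 = 0.0069.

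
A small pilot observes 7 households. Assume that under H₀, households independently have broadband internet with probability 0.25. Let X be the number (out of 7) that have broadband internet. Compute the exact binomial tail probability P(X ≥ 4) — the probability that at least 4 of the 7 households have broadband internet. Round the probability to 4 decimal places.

X ~ Binomial(n=7, p=0.25).
P(X ≥ 4) = C(7,4)·0.25^4·0.75^3 + C(7,5)·0.25^5·0.75^2 + C(7,6)·0.25^6·0.75^1 + C(7,7)·0.25^7·0.75^0.
= 0.057678 + 0.011536 + 0.001282 + 0.000061 = 0.0706.

P = 0.0706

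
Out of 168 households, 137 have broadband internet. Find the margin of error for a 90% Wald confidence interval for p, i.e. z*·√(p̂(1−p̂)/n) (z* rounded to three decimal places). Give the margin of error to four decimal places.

The sample proportion is 137/168 = 0.81548.
Standard error of p̂: √(0.150475/168) = √0.000895683 = 0.029928.
The 90% critical value is z* = 1.645.
Margin of error = z*·SE = 1.645 × 0.029928 = 0.0492.

ME = 0.0492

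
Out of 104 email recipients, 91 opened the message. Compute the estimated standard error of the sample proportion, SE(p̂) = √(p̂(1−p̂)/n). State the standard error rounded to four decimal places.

Sample proportion p̂ = 91/104 = 0.87500.
p̂(1−p̂) = 0.87500·0.12500 = 0.109375.
SE = √(0.109375/104) = 0.0324.

SE = 0.0324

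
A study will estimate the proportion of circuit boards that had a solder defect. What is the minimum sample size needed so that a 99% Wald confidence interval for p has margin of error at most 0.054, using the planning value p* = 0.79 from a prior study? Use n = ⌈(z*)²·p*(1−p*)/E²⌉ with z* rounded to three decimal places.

The 99% critical value is z* = 2.576.
p*(1−p*) = 0.1659.
Required n before rounding: 6.635776 × 0.1659 / 0.054² = 377.529.
Rounding up, n = 378.

n = 378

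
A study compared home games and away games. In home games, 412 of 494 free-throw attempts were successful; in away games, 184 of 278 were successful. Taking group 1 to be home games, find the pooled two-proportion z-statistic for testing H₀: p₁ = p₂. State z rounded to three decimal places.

z = 5.473

Sample proportions: p̂₁ = 412/494 = 0.83401 and p̂₂ = 184/278 = 0.66187.
Pooled p̂ = (412+184)/(494+278) = 596/772 = 0.77202.
SE = √[p̂(1−p̂)(1/n₁+1/n₂)] = √[0.77202·0.22798·(1/494+1/278)] ≈ 0.031455.
z = (p̂₁ − p̂₂)/SE = (0.83401 − 0.66187)/0.031455 = 0.17214/0.031455 = 5.473.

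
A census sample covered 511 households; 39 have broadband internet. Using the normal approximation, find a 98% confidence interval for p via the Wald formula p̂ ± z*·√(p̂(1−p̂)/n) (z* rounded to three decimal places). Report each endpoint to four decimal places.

With x = 39 successes in n = 511, p̂ = 0.07632.
SE(p̂) = √(0.07632·0.92368/511) = 0.011746.
For 98% confidence, z* = 2.326.
Margin = 2.326·0.011746 = 0.02732.
CI: 0.07632 ± 0.02732 = (0.0490, 0.1036).

(0.0490, 0.1036)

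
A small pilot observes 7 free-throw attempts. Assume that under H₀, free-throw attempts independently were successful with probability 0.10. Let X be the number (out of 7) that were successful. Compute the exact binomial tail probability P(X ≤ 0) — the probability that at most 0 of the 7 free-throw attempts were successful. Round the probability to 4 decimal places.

X is binomial with n = 7 and p = 0.10.
P(X ≤ 0) = C(7,0)·0.10^0·0.90^7.
= 0.478297 = 0.4783.

P = 0.4783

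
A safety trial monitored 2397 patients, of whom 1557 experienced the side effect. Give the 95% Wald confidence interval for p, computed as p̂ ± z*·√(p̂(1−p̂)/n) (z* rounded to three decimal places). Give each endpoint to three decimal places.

With x = 1557 successes in n = 2397, p̂ = 0.64956.
SE(p̂) = √(0.64956·0.35044/2397) = 0.009745.
The 95% critical value is z* = 1.960.
Margin of error: 1.960 × 0.009745 = 0.01910.
Interval: 0.64956 ± 0.01910 → (0.630, 0.669).

(0.630, 0.669)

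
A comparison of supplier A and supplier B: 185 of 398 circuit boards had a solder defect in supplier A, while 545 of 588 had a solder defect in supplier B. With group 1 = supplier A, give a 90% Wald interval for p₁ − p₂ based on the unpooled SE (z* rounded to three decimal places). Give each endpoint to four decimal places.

(-0.5068, -0.4173)

p̂₁ = 0.46482, p̂₂ = 0.92687, so the observed difference is -0.46205.
SE = √(0.000625032 + 0.000115274) = √0.000740306 = 0.027209.
The 90% critical value is z* = 1.645. Margin of error = 0.04476.
CI: -0.46205 ± 0.04476 = (-0.5068, -0.4173).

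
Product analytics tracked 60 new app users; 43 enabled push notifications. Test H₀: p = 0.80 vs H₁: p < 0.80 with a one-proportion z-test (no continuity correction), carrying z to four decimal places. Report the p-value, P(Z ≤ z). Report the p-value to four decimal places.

Sample proportion p̂ = 43/60 = 0.71667.
Null standard error: √(0.80·0.20/60) = √0.002666667 = 0.051640.
z = (p̂ − p₀)/SE = (43/60 − 0.80)/0.051640 ≈ -1.6137.
From the standard normal, P(Z ≤ z) = 0.0533.

p-value = 0.0533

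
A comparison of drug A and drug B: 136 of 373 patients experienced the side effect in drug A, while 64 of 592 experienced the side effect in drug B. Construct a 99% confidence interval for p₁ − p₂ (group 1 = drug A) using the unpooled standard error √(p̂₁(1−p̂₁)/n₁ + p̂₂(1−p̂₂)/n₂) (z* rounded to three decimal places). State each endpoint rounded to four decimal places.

p̂₁ = 136/373 = 0.36461, p̂₂ = 64/592 = 0.10811; p̂₁ − p̂₂ = 0.25650.
SE = √(0.000621099 + 0.000162873) = √0.000783972 = 0.027999.
z* = 2.576 at the 99% level. Margin of error = 0.07213.
Interval: 0.25650 ± 0.07213 → (0.1844, 0.3286).

(0.1844, 0.3286)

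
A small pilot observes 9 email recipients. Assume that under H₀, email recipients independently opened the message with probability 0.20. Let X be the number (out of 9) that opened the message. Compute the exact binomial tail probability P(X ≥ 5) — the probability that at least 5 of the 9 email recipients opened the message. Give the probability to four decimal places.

P = 0.0196

X is binomial with n = 9 and p = 0.20.
P(X ≥ 5) = Σ_{j=5}^{9} C(9,j)·0.20^j·0.80^{9−j}.
= 0.016515 + 0.002753 + 0.000295 + 0.000018 + 0.000001 = 0.0196.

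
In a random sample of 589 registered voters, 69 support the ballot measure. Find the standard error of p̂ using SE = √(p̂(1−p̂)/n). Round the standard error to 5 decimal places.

With x = 69 successes in n = 589, p̂ = 0.11715.
p̂(1−p̂) = 0.11715·0.88285 = 0.103426.
Dividing by n and taking the root: √0.000175596 = 0.01325.

SE = 0.01325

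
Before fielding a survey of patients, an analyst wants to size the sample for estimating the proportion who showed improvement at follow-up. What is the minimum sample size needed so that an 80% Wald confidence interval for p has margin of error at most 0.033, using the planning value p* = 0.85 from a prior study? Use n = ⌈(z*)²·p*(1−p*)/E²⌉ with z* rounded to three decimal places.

n = 193

z* = 1.282 at the 80% level.
p*(1−p*) = 0.1275.
Required n before rounding: 1.643524 × 0.1275 / 0.033² = 192.424.
⌈192.424⌉ = 193.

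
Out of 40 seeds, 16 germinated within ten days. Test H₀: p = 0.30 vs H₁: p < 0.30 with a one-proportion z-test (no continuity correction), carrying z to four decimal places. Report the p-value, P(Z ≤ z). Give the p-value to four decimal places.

The sample proportion is 16/40 = 0.40000.
Under H₀, SE = √(p₀(1−p₀)/n) = √(0.30·0.70/40) = √0.005250000 = 0.072457.
z = (p̂ − p₀)/SE = (16/40 − 0.30)/0.072457 ≈ 1.3801.
p-value = P(Z ≤ z) with z = 1.3801 → 0.9162.

p-value = 0.9162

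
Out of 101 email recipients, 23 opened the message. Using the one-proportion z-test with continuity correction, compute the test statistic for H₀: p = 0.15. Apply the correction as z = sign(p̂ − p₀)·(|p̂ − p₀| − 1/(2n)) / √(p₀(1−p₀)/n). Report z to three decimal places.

z = 2.048

p̂ = 23/101 = 0.22772. p̂ − p₀ = 0.077723.
Continuity correction 1/(2n) = 1/202 = 0.004950.
Corrected numerator: |0.077723| − 0.004950 = 0.072773.
SE₀ = √(0.15·0.85/101) = 0.035530.
z = +0.072773/0.035530 = 2.048.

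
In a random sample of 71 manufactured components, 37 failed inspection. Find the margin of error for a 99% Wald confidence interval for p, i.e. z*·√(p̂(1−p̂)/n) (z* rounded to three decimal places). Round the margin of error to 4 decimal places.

ME = 0.1527

With x = 37 successes in n = 71, p̂ = 0.52113.
SE = √(p̂(1−p̂)/n) = √(0.249554/71) = 0.059286.
z* = 2.576 at the 99% level.
Margin of error = z*·SE = 2.576 × 0.059286 = 0.1527.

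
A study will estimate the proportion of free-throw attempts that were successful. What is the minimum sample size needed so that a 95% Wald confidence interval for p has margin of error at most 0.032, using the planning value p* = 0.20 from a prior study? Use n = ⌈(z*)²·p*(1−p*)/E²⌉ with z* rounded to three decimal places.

n = 601

For 95% confidence, z* = 1.960.
p*(1−p*) = 0.1600.
(z*)²·p*(1−p*)/E² = 3.841600·0.1600/0.001024 = 600.250.
⌈600.250⌉ = 601.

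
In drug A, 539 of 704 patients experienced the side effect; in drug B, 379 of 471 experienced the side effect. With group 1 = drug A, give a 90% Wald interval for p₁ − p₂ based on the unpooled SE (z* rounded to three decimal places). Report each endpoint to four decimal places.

p̂₁ = 539/704 = 0.76562, p̂₂ = 379/471 = 0.80467; p̂₁ − p̂₂ = -0.03905.
SE = √(0.000254891 + 0.000333706) = √0.000588597 = 0.024261.
The 90% critical value is z* = 1.645. Margin of error = 0.03991.
CI: -0.03905 ± 0.03991 = (-0.0790, 0.0009).

(-0.0790, 0.0009)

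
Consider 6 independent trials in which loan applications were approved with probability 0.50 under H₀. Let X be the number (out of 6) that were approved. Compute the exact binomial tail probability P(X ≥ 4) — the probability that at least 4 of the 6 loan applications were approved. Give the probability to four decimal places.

X is binomial with n = 6 and p = 0.50.
P(X ≥ 4) = C(6,4)·0.50^4·0.50^2 + C(6,5)·0.50^5·0.50^1 + C(6,6)·0.50^6·0.50^0.
= 0.234375 + 0.093750 + 0.015625 = 0.3438.

P = 0.3438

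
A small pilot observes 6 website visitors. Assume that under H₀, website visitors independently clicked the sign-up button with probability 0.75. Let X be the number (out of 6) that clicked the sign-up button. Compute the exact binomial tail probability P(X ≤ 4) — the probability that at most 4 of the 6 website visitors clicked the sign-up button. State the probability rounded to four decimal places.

P = 0.4661

X is binomial with n = 6 and p = 0.75.
P(X ≤ 4) = Σ_{j=0}^{4} C(6,j)·0.75^j·0.25^{6−j}.
= 0.000244 + 0.004395 + 0.032959 + 0.131836 + 0.296631 = 0.4661.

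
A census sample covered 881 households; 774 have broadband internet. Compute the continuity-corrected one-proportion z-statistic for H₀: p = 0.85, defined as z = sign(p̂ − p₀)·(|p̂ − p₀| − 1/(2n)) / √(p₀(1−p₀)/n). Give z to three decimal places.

z = 2.326

With x = 774 successes in n = 881, p̂ = 0.87855. p̂ − p₀ = 0.028547.
Continuity correction 1/(2n) = 1/1762 = 0.000568.
Corrected numerator: |0.028547| − 0.000568 = 0.027979.
Under H₀, SE = √(p₀(1−p₀)/n) = √(0.85·0.15/881) = √0.000144722 = 0.012030.
z = +0.027979/0.012030 = 2.326.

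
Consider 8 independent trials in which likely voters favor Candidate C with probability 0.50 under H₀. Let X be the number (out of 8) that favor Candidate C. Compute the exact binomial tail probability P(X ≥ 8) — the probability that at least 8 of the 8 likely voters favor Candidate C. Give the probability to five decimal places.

X is binomial with n = 8 and p = 0.50.
P(X ≥ 8) = C(8,8)·0.50^8·0.50^0.
= 0.003906 = 0.00391.

P = 0.00391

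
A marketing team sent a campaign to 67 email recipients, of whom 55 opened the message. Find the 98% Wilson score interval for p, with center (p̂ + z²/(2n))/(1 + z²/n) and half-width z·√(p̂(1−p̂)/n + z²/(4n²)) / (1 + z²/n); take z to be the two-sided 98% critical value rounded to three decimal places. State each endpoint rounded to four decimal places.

(0.6894, 0.9044)

Here p̂ = 55/67 = 0.82090 and z = 2.326 (z² = 5.410276).
1 + z²/n = 1.080750.
Center = (0.82090 + 0.040375)/1.080750 = 0.79692.
Radicand: p̂(1−p̂)/n + z²/(4n²) = 0.002194419 + 0.000301307 = 0.002495726.
Half-width = 2.326·√0.002495726/1.080750 = 0.10752.
Interval: 0.79692 ± 0.10752 → (0.6894, 0.9044).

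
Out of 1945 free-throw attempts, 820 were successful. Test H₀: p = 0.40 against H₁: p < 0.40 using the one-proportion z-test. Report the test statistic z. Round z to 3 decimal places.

The sample proportion is 820/1945 = 0.42159.
Null standard error: √(0.40·0.60/1945) = √0.000123393 = 0.011108.
z = (p̂ − p₀)/SE = (0.42159 − 0.40)/0.011108 = 1.944.

z = 1.944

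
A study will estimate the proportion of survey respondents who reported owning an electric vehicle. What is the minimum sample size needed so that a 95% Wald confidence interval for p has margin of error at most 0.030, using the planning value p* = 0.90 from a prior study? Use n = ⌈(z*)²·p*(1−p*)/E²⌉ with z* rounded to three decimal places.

n = 385

z* = 1.960 at the 95% level.
p*(1−p*) = 0.90·0.10 = 0.0900.
(z*)²·p*(1−p*)/E² = 3.841600·0.0900/0.000900 = 384.160.
Rounding up, n = 385.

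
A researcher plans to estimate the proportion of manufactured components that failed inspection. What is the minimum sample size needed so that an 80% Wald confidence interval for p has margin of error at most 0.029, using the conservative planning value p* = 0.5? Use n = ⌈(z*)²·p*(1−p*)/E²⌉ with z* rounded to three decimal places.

n = 489

The 80% critical value is z* = 1.282.
p*(1−p*) = 0.50·0.50 = 0.2500.
(z*)²·p*(1−p*)/E² = 1.643524·0.2500/0.000841 = 488.562.
⌈488.562⌉ = 489.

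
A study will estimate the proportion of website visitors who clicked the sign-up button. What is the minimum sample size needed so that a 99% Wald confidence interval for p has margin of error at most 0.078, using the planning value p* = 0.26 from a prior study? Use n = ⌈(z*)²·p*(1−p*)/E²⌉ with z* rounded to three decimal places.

z* = 2.576 at the 99% level.
p*(1−p*) = 0.1924.
(z*)²·p*(1−p*)/E² = 6.635776·0.1924/0.006084 = 209.849.
⌈209.849⌉ = 210.

n = 210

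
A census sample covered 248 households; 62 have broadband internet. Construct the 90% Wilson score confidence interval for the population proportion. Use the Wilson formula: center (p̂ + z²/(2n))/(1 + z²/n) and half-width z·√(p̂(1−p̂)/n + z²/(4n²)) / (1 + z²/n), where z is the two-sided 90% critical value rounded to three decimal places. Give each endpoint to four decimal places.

Here p̂ = 62/248 = 0.25000 and z = 1.645 (z² = 2.706025).
1 + z²/n = 1.010911.
Center = (0.25000 + 0.005456)/1.010911 = 0.25270.
Radicand: p̂(1−p̂)/n + z²/(4n²) = 0.000756048 + 0.000010999 = 0.000767047.
Half-width = 1.645·√0.000767047/1.010911 = 0.04507.
Interval: 0.25270 ± 0.04507 → (0.2076, 0.2978).

(0.2076, 0.2978)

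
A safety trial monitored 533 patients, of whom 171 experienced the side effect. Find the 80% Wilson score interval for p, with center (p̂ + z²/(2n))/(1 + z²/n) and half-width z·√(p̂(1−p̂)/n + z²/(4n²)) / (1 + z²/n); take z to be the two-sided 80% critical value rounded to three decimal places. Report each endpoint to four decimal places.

p̂ = 171/533 = 0.32083; z = 1.282, so z² = 1.643524.
1 + z²/n = 1.003084.
Adjusted center: (0.32083 + z²/(2n))/1.003084 = 0.32138.
Radicand: p̂(1−p̂)/n + z²/(4n²) = 0.000408811 + 0.000001446 = 0.000410257.
Half-width = z·√(radicand)/denom = 1.282·0.020255/1.003084 = 0.02589.
Interval: 0.32138 ± 0.02589 → (0.2955, 0.3473).

(0.2955, 0.3473)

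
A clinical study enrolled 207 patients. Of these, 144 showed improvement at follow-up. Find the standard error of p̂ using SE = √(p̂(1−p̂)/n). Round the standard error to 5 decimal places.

SE = 0.03198

The sample proportion is 144/207 = 0.69565.
p̂(1−p̂) = 0.211721.
SE = √(0.211721/207) = √0.001022807 = 0.03198.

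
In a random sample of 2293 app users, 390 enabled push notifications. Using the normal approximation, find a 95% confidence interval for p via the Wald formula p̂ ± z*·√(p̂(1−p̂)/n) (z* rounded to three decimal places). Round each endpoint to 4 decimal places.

(0.1547, 0.1855)

The sample proportion is 390/2293 = 0.17008.
Standard error of p̂: √(0.141155/2293) = √0.000061559 = 0.007846.
For 95% confidence, z* = 1.960.
Margin of error: 1.960 × 0.007846 = 0.01538.
CI: 0.17008 ± 0.01538 = (0.1547, 0.1855).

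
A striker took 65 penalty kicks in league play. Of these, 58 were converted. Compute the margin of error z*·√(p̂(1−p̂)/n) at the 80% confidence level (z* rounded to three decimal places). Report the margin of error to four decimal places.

Sample proportion p̂ = 58/65 = 0.89231.
Standard error of p̂: √(0.096095/65) = √0.001478380 = 0.038450.
For 80% confidence, z* = 1.282.
ME = 1.282·0.038450 = 0.0493.

ME = 0.0493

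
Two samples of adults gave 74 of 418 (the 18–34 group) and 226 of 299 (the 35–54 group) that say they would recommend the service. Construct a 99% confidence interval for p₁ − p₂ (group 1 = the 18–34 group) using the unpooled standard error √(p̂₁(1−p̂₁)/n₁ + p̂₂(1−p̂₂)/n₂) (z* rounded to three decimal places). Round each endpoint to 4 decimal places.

p̂₁ = 0.17703, p̂₂ = 0.75585, so the observed difference is -0.57882.
Unpooled SE = √(p̂₁(1−p̂₁)/n₁ + p̂₂(1−p̂₂)/n₂) = √(0.000348547 + 0.000617188) = 0.031076.
The 99% critical value is z* = 2.576. Margin = 2.576·0.031076 = 0.08005.
CI: -0.57882 ± 0.08005 = (-0.6589, -0.4988).

(-0.6589, -0.4988)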